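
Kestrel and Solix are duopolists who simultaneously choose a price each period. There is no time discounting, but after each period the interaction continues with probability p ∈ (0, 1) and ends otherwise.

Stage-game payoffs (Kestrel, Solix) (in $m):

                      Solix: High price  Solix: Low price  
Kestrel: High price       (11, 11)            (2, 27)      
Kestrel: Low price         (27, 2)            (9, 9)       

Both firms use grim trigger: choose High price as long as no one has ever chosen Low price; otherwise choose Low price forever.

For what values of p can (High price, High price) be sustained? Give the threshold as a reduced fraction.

With no time discounting, the continuation probability p plays the role of the discount factor.
Grim-trigger IC: 11/(1−p) ≥ 27 + 9p/(1−p) ⇒ p ≥ (27−11)/(27−9) = 8/9.

8/9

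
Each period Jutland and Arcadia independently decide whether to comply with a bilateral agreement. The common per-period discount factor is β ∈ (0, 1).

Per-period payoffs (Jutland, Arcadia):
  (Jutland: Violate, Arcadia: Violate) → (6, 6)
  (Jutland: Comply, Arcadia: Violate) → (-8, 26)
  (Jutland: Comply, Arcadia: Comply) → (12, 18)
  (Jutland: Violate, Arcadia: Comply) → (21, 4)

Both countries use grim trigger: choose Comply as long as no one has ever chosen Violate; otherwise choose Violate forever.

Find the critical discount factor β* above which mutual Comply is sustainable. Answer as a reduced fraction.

3/5

Jutland's threshold: (21−12)/(21−6) = 3/5.
Arcadia's threshold: (26−18)/(26−6) = 2/5.
3/5 > 2/5, so Jutland binds and β* = 3/5.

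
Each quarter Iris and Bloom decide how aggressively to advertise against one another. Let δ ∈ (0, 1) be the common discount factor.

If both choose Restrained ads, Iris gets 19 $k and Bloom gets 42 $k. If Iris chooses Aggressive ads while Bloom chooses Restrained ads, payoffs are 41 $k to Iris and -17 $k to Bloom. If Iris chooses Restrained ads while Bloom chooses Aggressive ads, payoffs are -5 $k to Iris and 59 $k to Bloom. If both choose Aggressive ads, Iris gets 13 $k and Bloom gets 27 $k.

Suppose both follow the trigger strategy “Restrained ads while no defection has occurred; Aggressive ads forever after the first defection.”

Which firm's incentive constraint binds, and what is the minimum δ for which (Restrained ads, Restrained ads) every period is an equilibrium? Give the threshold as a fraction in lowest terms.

Iris: cooperation gives 19 each period; deviation gives 41 once then 13 forever.
  19/(1−δ) ≥ 41 + 13δ/(1−δ) ⇒ δ ≥ 22/28 = 11/14.
Bloom: cooperation gives 42 each period; deviation gives 59 once then 27 forever.
  δ ≥ 17/32.
Both must hold, so the binding constraint is Iris's: δ ≥ 11/14.

Iris; δ ≥ 11/14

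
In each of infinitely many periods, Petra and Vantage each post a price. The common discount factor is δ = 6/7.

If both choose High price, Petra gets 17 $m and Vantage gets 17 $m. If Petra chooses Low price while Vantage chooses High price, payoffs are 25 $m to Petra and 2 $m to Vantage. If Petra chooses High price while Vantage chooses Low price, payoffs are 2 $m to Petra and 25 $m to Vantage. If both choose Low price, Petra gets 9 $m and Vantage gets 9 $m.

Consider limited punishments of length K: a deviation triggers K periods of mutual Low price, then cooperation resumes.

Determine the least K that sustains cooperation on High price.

No profitable deviation requires (17−9)(δ+…+δ^K) ≥ 25−17, i.e. δ+…+δ^K ≥ 1 ≈ 1.0000.
With δ = 6/7, the partial sums are K=1: 0.8571, K=2: 1.5918.
K = 2 is the first length at which the sum reaches 1.0000.

2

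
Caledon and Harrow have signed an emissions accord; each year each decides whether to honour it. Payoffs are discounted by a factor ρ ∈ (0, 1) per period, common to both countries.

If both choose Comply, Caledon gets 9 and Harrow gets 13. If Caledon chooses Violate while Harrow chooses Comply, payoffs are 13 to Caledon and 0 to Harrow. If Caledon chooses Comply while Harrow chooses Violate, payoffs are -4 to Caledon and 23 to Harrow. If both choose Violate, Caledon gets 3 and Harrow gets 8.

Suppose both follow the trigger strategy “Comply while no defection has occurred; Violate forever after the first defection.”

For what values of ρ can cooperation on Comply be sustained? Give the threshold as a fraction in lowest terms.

2/3

Caledon's threshold: (13−9)/(13−3) = 2/5.
Harrow's threshold: (23−13)/(23−8) = 2/3.
2/5 < 2/3, so Harrow binds and ρ* = 2/3.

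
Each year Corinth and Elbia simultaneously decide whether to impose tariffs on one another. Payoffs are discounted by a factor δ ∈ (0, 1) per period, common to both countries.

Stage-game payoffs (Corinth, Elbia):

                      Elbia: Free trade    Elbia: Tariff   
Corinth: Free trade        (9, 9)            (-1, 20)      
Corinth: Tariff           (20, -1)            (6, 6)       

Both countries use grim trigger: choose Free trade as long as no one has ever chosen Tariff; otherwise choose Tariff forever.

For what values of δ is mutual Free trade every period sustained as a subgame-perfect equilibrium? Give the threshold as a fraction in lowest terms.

Cooperation forever yields 9 each period: 9/(1−δ).
Deviating yields 20 once, then 6 forever: 20 + 6δ/(1−δ).
No profitable deviation requires 9/(1−δ) ≥ 20 + 6δ/(1−δ).
Multiplying by (1−δ): 9 ≥ 20(1−δ) + 6δ = 20 − 14δ.
So 14δ ≥ 11, i.e. δ ≥ 11/14.

11/14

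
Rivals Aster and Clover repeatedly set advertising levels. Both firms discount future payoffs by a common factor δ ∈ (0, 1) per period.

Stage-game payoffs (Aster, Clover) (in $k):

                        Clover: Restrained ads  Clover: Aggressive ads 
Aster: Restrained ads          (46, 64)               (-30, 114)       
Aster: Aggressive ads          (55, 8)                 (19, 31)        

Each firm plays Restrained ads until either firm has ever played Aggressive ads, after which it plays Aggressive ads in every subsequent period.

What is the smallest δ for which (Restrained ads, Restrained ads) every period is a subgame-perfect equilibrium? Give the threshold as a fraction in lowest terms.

50/83

For Aster: deviation gain 55−46 = 9, per-period punishment loss 46−19 = 27. IC gives δ ≥ 9/36 = 1/4.
For Clover: gain 50, loss 33 per period, so δ ≥ 50/83.
The tighter constraint is Clover's, so cooperation needs δ ≥ 50/83.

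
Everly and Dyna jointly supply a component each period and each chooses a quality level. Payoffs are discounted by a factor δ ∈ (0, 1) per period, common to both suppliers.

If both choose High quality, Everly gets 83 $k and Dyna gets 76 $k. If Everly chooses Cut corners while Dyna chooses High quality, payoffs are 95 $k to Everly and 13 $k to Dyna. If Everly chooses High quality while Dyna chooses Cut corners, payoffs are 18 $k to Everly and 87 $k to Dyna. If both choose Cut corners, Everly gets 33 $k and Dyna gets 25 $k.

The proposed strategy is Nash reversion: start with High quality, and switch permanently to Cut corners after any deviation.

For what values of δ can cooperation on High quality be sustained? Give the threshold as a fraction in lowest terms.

6/31

Everly's threshold: (95−83)/(95−33) = 6/31.
Dyna's threshold: (87−76)/(87−25) = 11/62.
6/31 > 11/62, so Everly binds and δ* = 6/31.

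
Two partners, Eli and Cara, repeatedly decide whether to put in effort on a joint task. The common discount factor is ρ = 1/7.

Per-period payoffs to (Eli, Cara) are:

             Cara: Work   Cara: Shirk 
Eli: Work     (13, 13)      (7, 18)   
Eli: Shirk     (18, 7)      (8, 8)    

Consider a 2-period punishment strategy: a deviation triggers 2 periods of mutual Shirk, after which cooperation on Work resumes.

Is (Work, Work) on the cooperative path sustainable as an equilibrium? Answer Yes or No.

No

A one-shot deviation gives 18 now, then 8 for 2 periods, then back to 13.
Gain from deviating: (18−13) today; loss: (13−8) in each of the next 2 periods.
No-deviation condition: (13−8)(ρ+…+ρ^2) ≥ 18−13, i.e. ρ+…+ρ^2 ≥ 1.
At ρ = 1/7: ρ+…+ρ^2 = 0.1633 < 1.0000.
So cooperation is not sustainable.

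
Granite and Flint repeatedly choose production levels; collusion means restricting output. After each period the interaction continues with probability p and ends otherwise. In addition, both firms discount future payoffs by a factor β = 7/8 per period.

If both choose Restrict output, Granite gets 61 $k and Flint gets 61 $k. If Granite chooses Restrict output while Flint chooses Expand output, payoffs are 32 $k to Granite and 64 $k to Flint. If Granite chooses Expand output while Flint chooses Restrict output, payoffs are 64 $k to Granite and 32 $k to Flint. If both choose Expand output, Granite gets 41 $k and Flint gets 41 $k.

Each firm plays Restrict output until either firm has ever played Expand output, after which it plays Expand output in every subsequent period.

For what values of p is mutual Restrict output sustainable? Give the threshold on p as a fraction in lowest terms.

24/161

Expected continuation weight on next period's payoff is β·p = 7/8·p, which plays the role of the discount factor.
Cooperation requires 7/8·p ≥ (64−61)/(64−41) = 3/23, hence p ≥ 24/161.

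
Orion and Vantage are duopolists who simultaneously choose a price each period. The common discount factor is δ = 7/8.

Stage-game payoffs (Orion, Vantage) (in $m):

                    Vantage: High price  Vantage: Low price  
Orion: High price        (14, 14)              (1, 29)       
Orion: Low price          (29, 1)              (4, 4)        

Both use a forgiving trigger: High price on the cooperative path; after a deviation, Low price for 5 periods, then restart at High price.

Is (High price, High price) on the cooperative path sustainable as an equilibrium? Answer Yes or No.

IC: δ+…+δ^5 ≥ (29−14)/(14−4) = 3/2.
At δ = 7/8: partial sum = 3.4096 ≥ 1.5000. Cooperation sustainable.

Yes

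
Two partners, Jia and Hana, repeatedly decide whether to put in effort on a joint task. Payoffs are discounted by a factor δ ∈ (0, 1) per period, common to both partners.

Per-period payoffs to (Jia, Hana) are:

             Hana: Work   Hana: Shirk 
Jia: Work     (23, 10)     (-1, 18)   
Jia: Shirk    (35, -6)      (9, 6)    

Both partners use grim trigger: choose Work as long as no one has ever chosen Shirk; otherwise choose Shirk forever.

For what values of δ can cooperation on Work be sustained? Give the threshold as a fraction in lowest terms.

For Jia: deviation gain 35−23 = 12, per-period punishment loss 23−9 = 14. IC gives δ ≥ 12/26 = 6/13.
For Hana: gain 8, loss 4 per period, so δ ≥ 8/12 = 2/3.
The tighter constraint is Hana's, so cooperation needs δ ≥ 2/3.

2/3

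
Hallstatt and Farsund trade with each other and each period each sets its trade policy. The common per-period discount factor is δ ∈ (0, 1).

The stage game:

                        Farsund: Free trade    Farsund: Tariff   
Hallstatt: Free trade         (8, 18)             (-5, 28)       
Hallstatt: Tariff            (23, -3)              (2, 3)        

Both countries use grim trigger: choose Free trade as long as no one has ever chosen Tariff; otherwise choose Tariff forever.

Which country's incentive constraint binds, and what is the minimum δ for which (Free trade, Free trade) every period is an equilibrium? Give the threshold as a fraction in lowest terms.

Hallstatt; δ ≥ 5/7

For Hallstatt: deviation gain 23−8 = 15, per-period punishment loss 8−2 = 6. IC gives δ ≥ 15/21 = 5/7.
For Farsund: gain 10, loss 15 per period, so δ ≥ 10/25 = 2/5.
The tighter constraint is Hallstatt's, so cooperation needs δ ≥ 5/7.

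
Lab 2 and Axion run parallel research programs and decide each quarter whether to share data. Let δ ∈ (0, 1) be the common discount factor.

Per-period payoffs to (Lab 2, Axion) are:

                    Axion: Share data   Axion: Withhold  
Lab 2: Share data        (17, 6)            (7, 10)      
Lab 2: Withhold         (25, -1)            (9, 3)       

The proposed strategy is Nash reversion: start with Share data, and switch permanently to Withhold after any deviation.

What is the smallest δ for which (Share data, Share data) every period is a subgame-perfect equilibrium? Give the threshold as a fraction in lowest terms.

4/7

For Lab 2: deviation gain 25−17 = 8, per-period punishment loss 17−9 = 8. IC gives δ ≥ 8/16 = 1/2.
For Axion: gain 4, loss 3 per period, so δ ≥ 4/7.
The tighter constraint is Axion's, so cooperation needs δ ≥ 4/7.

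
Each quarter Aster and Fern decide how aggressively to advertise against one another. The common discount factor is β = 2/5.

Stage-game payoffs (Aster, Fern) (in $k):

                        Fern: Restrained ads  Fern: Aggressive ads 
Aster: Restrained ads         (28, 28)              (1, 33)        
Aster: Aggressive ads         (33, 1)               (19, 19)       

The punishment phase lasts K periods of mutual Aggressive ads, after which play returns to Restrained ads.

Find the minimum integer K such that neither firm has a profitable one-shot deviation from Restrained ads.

2

No profitable deviation requires (28−19)(β+…+β^K) ≥ 33−28, i.e. β+…+β^K ≥ 5/9 ≈ 0.5556.
With β = 2/5, the partial sums are K=1: 0.4000, K=2: 0.5600.
K = 2 is the first length at which the sum reaches 0.5556.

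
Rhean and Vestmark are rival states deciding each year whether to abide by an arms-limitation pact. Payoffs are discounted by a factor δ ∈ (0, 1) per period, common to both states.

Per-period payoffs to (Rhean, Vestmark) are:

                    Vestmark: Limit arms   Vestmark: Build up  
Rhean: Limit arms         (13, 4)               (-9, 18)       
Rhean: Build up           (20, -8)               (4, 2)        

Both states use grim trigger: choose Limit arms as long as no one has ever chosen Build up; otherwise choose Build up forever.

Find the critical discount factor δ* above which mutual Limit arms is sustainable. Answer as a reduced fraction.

Rhean: cooperation gives 13 each period; deviation gives 20 once then 4 forever.
  13/(1−δ) ≥ 20 + 4δ/(1−δ) ⇒ δ ≥ 7/16.
Vestmark: cooperation gives 4 each period; deviation gives 18 once then 2 forever.
  δ ≥ 14/16 = 7/8.
Both must hold, so the binding constraint is Vestmark's: δ ≥ 7/8.

7/8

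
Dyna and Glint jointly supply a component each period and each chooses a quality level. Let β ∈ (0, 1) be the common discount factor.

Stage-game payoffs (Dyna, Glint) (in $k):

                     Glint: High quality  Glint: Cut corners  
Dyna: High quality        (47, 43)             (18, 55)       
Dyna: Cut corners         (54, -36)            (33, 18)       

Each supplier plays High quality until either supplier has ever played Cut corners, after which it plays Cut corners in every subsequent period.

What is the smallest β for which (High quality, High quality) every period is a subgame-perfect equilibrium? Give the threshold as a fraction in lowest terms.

For Dyna: deviation gain 54−47 = 7, per-period punishment loss 47−33 = 14. IC gives β ≥ 7/21 = 1/3.
For Glint: gain 12, loss 25 per period, so β ≥ 12/37.
The tighter constraint is Dyna's, so cooperation needs β ≥ 1/3.

1/3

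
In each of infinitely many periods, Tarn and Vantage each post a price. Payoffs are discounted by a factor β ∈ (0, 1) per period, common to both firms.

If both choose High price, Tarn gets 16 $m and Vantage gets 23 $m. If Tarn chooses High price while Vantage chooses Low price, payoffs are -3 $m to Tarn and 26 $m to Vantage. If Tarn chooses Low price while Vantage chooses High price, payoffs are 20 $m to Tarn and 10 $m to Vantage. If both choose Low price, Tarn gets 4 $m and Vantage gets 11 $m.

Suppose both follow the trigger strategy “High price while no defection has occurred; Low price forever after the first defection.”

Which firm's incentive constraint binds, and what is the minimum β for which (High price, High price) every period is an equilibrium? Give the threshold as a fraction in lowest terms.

Tarn's threshold: (20−16)/(20−4) = 1/4.
Vantage's threshold: (26−23)/(26−11) = 1/5.
1/4 > 1/5, so Tarn binds and β* = 1/4.

Tarn; β ≥ 1/4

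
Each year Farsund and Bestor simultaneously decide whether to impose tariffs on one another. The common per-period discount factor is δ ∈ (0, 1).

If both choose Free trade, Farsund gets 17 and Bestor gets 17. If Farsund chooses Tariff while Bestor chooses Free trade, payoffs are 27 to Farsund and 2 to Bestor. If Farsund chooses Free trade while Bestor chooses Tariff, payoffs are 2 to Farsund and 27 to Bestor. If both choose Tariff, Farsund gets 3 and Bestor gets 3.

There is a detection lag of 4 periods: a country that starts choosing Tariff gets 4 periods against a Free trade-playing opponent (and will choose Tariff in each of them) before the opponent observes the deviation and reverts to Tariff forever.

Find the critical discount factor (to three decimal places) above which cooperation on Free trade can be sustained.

0.803

A deviator earns 27 for 4 periods, then 3 forever; cooperating earns 17 forever. Multiplying the IC by (1−δ):
17 ≥ 27(1−δ^4) + 3δ^4, so 24·δ^4 ≥ 10 and δ^4 ≥ 5/12.
δ ≥ (5/12)^(1/4) ≈ 0.803.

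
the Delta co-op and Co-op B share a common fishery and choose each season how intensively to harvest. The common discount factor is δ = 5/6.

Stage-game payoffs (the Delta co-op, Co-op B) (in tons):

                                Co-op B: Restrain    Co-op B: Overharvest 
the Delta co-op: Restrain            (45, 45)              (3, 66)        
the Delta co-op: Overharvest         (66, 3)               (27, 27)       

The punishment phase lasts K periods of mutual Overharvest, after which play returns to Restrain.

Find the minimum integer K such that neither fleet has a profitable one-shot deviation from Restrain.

2

IC: δ(1−δ^K)/(1−δ) ≥ (66−45)/(45−27) = 7/6.
With δ = 5/6: need 1 − δ^K ≥ 7/6·(1−5/6)/(5/6), i.e. δ^K ≤ 0.7667.
Since (5/6)^1 = 0.8333 and (5/6)^2 = 0.6944, the smallest such K is 2.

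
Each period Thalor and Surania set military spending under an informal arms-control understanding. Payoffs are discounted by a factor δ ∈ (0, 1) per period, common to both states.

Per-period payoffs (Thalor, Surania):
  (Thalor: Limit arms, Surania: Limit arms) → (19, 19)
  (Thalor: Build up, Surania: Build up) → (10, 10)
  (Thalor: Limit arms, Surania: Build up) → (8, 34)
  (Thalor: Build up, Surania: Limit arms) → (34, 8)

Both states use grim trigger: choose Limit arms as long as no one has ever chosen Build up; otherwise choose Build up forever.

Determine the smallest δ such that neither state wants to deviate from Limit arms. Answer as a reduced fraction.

One-period gain from deviating is 34 − 19 = 15. The loss is 19 − 10 = 9 in every subsequent period, with present value 9·δ/(1−δ).
Deviation is unprofitable when 9·δ/(1−δ) ≥ 15, i.e. δ/(1−δ) ≥ 5/3.
Equivalently δ ≥ 15/(15+9) = 5/8.

5/8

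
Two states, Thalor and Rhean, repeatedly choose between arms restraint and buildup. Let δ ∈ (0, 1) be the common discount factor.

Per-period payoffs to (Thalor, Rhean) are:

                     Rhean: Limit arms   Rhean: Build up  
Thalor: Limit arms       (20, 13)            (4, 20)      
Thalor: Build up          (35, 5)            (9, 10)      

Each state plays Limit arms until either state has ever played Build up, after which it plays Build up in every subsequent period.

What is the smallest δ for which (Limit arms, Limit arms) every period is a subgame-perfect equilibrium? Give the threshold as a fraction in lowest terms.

Thalor: cooperation gives 20 each period; deviation gives 35 once then 9 forever.
  20/(1−δ) ≥ 35 + 9δ/(1−δ) ⇒ δ ≥ 15/26.
Rhean: cooperation gives 13 each period; deviation gives 20 once then 10 forever.
  δ ≥ 7/10.
Both must hold, so the binding constraint is Rhean's: δ ≥ 7/10.

7/10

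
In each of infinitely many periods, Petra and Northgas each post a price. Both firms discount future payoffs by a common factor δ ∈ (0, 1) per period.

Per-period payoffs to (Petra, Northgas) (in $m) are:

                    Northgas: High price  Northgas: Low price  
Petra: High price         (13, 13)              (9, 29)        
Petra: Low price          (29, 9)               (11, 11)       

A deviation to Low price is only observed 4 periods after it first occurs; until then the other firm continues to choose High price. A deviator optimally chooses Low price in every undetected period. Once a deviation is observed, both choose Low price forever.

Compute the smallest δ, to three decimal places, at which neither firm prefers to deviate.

0.971

The best deviation is to choose Low price for all 4 undetected periods, earning 29 each, then 11 forever once detected.
Deviation value: 29(1−δ^4)/(1−δ) + 11δ^4/(1−δ); cooperation value: 13/(1−δ).
IC: 13 ≥ 29(1−δ^4) + 11δ^4 = 29 − 18δ^4.
So δ^4 ≥ 16/18 = 8/9, giving δ ≥ (8/9)^(1/4) ≈ 0.971.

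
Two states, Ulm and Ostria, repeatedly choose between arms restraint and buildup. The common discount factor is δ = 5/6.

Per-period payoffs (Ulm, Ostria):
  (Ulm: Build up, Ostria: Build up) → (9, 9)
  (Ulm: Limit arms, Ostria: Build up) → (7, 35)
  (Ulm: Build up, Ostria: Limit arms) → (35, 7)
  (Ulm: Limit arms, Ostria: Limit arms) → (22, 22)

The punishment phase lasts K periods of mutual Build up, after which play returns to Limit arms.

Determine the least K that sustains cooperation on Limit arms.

No profitable deviation requires (22−9)(δ+…+δ^K) ≥ 35−22, i.e. δ+…+δ^K ≥ 1 ≈ 1.0000.
With δ = 5/6, the partial sums are K=1: 0.8333, K=2: 1.5278.
K = 2 is the first length at which the sum reaches 1.0000.

2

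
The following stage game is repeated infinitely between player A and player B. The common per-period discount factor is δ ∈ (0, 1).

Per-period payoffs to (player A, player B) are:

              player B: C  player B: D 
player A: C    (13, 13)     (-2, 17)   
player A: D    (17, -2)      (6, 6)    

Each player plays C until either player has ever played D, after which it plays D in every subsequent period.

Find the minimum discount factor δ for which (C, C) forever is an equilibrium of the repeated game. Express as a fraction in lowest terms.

4/11

Cooperation forever yields 13 each period: 13/(1−δ).
Deviating yields 17 once, then 6 forever: 17 + 6δ/(1−δ).
No profitable deviation requires 13/(1−δ) ≥ 17 + 6δ/(1−δ).
Multiplying by (1−δ): 13 ≥ 17(1−δ) + 6δ = 17 − 11δ.
So 11δ ≥ 4, i.e. δ ≥ 4/11.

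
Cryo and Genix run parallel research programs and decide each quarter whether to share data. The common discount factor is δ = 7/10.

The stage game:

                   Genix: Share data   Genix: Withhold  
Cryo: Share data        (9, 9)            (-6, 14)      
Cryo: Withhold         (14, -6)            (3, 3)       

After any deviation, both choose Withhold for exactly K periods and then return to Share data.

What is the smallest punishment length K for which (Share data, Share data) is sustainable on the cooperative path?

No profitable deviation requires (9−3)(δ+…+δ^K) ≥ 14−9, i.e. δ+…+δ^K ≥ 5/6 ≈ 0.8333.
With δ = 7/10, the partial sums are K=1: 0.7000, K=2: 1.1900.
K = 2 is the first length at which the sum reaches 0.8333.

2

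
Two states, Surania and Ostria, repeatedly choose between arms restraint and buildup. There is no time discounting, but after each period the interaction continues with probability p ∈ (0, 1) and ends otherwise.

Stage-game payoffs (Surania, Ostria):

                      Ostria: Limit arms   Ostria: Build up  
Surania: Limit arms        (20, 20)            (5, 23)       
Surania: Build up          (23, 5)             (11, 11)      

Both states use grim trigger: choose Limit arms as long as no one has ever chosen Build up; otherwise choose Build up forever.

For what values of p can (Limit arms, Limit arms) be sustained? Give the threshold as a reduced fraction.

Expected cooperation value is 20 + p·20 + p²·20 + … = 20/(1−p); deviation gives 23 + p·11/(1−p).
20 ≥ 23(1−p) + 11p ⇒ 12p ≥ 3 ⇒ p ≥ 3/12 = 1/4.

1/4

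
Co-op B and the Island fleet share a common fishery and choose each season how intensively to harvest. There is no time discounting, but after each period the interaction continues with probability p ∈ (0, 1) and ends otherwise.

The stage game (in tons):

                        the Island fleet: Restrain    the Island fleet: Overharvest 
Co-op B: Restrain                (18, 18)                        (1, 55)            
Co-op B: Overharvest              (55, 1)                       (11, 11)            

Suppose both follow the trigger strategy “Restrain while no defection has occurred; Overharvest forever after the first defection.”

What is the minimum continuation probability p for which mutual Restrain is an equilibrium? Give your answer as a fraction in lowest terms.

37/44

Expected cooperation value is 18 + p·18 + p²·18 + … = 18/(1−p); deviation gives 55 + p·11/(1−p).
18 ≥ 55(1−p) + 11p ⇒ 44p ≥ 37 ⇒ p ≥ 37/44.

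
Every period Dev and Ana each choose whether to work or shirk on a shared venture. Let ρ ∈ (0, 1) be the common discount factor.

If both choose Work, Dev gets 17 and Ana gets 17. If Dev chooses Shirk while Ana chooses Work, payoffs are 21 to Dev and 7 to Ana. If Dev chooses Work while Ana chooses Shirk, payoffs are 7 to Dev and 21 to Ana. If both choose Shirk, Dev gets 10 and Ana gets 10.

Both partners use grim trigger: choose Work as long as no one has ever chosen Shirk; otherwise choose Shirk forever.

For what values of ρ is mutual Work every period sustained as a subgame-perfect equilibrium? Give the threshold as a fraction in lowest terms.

4/11

One-period gain from deviating is 21 − 17 = 4. The loss is 17 − 10 = 7 in every subsequent period, with present value 7·ρ/(1−ρ).
Deviation is unprofitable when 7·ρ/(1−ρ) ≥ 4, i.e. ρ/(1−ρ) ≥ 4/7.
Equivalently ρ ≥ 4/(4+7) = 4/11.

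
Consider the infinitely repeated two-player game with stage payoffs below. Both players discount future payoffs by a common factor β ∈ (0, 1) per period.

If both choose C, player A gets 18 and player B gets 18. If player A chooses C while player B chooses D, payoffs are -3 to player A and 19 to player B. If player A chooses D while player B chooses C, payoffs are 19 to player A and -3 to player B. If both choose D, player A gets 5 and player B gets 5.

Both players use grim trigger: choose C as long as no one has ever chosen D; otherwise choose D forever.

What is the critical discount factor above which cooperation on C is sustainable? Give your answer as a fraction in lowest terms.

Cooperation forever yields 18 each period: 18/(1−β).
Deviating yields 19 once, then 5 forever: 19 + 5β/(1−β).
No profitable deviation requires 18/(1−β) ≥ 19 + 5β/(1−β).
Multiplying by (1−β): 18 ≥ 19(1−β) + 5β = 19 − 14β.
So 14β ≥ 1, i.e. β ≥ 1/14.

1/14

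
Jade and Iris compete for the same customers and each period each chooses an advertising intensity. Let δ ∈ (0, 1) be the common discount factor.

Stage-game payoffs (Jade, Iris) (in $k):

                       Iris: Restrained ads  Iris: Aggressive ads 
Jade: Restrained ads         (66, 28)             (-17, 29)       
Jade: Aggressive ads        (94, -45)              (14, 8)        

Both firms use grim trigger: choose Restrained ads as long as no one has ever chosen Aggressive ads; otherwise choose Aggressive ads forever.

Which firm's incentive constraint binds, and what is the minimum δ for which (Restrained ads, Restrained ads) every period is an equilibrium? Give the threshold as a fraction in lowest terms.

Jade; δ ≥ 7/20

For Jade: deviation gain 94−66 = 28, per-period punishment loss 66−14 = 52. IC gives δ ≥ 28/80 = 7/20.
For Iris: gain 1, loss 20 per period, so δ ≥ 1/21.
The tighter constraint is Jade's, so cooperation needs δ ≥ 7/20.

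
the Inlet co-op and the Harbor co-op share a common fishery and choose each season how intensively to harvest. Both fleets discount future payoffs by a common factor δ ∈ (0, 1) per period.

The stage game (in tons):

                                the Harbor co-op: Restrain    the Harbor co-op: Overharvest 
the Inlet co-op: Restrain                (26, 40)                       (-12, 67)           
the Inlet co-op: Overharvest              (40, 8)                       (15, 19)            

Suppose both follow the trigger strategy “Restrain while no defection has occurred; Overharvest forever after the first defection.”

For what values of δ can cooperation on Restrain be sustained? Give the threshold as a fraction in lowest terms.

the Inlet co-op: cooperation gives 26 each period; deviation gives 40 once then 15 forever.
  26/(1−δ) ≥ 40 + 15δ/(1−δ) ⇒ δ ≥ 14/25.
the Harbor co-op: cooperation gives 40 each period; deviation gives 67 once then 19 forever.
  δ ≥ 27/48 = 9/16.
Both must hold, so the binding constraint is the Harbor co-op's: δ ≥ 9/16.

9/16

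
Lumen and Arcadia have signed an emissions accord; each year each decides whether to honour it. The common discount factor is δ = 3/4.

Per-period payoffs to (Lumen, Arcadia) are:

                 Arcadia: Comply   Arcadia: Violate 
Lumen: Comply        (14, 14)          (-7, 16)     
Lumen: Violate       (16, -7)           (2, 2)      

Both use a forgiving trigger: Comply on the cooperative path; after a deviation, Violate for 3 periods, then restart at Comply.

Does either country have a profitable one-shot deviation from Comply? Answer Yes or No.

No

IC: δ+…+δ^3 ≥ (16−14)/(14−2) = 1/6.
At δ = 3/4: partial sum = 1.7344 ≥ 0.1667. Cooperation sustainable.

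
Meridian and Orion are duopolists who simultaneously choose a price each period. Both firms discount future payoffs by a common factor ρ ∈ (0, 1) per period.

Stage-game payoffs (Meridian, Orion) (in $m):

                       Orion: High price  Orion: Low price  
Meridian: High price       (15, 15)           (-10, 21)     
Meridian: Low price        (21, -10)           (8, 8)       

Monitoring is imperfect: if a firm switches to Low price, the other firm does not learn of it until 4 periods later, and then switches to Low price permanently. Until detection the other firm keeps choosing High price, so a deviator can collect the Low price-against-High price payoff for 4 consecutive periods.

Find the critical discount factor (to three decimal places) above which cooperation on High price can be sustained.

0.824

The best deviation is to choose Low price for all 4 undetected periods, earning 21 each, then 8 forever once detected.
Deviation value: 21(1−ρ^4)/(1−ρ) + 8ρ^4/(1−ρ); cooperation value: 15/(1−ρ).
IC: 15 ≥ 21(1−ρ^4) + 8ρ^4 = 21 − 13ρ^4.
So ρ^4 ≥ 6/13, giving ρ ≥ (6/13)^(1/4) ≈ 0.824.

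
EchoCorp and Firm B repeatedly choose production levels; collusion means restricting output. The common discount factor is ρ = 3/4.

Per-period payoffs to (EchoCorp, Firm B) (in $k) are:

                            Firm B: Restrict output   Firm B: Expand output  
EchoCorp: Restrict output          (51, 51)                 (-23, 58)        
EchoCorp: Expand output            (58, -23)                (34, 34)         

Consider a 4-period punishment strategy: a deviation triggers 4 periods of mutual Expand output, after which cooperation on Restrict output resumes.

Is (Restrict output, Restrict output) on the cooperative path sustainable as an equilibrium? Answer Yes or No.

Yes

Comparing payoff streams over the 5 periods until play realigns: cooperate → 51(1+ρ+…+ρ^4); deviate → 58 + 34(ρ+…+ρ^4).
Cooperation is sustained iff (51−34)(ρ+…+ρ^4) ≥ 58−51.
ρ+…+ρ^4 = 3/4·(1−(3/4)^4)/(1−3/4) = 2.0508, and (58−51)/(51−34) = 0.4118.
2.0508 ≥ 0.4118, so cooperation is sustainable.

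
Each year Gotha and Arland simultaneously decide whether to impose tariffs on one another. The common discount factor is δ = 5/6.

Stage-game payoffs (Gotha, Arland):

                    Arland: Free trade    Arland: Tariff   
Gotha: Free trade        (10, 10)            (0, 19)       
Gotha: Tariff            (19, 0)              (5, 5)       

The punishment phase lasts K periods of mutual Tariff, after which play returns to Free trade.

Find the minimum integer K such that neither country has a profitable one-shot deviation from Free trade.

3

Need Σ_{k=1}^{K} δ^k ≥ (19−10)/(10−5) = 1.8000 at δ = 5/6.
At K = 2 the sum is 1.5278 < 1.8000; at K = 3 it is 2.1065 ≥ 1.8000.
So the minimum punishment length is K = 3.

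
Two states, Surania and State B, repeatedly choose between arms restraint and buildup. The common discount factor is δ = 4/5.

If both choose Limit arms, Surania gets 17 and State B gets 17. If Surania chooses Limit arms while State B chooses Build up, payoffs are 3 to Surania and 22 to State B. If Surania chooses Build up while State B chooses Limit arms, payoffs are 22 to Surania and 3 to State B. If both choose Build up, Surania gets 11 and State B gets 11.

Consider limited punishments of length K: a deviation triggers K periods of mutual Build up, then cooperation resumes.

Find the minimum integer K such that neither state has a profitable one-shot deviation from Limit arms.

2

Need Σ_{k=1}^{K} δ^k ≥ (22−17)/(17−11) = 0.8333 at δ = 4/5.
At K = 1 the sum is 0.8000 < 0.8333; at K = 2 it is 1.4400 ≥ 0.8333.
So the minimum punishment length is K = 2.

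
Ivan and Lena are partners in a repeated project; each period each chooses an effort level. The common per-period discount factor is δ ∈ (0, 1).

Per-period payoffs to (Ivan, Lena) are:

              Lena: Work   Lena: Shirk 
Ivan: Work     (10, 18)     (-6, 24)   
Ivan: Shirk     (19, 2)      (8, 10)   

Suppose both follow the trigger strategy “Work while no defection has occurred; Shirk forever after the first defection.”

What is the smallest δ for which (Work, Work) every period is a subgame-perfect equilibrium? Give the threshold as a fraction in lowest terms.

Ivan: cooperation gives 10 each period; deviation gives 19 once then 8 forever.
  10/(1−δ) ≥ 19 + 8δ/(1−δ) ⇒ δ ≥ 9/11.
Lena: cooperation gives 18 each period; deviation gives 24 once then 10 forever.
  δ ≥ 6/14 = 3/7.
Both must hold, so the binding constraint is Ivan's: δ ≥ 9/11.

9/11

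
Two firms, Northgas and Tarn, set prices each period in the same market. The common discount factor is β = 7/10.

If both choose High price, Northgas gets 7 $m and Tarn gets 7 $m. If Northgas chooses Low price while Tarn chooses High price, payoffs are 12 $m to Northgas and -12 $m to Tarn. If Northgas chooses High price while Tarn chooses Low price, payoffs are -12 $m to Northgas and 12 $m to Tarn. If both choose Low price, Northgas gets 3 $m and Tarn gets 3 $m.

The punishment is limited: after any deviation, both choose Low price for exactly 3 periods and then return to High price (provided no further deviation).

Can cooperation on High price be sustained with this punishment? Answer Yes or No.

Yes

Comparing payoff streams over the 4 periods until play realigns: cooperate → 7(1+β+…+β^3); deviate → 12 + 3(β+…+β^3).
Cooperation is sustained iff (7−3)(β+…+β^3) ≥ 12−7.
β+…+β^3 = 7/10·(1−(7/10)^3)/(1−7/10) = 1.5330, and (12−7)/(7−3) = 1.2500.
1.5330 ≥ 1.2500, so cooperation is sustainable.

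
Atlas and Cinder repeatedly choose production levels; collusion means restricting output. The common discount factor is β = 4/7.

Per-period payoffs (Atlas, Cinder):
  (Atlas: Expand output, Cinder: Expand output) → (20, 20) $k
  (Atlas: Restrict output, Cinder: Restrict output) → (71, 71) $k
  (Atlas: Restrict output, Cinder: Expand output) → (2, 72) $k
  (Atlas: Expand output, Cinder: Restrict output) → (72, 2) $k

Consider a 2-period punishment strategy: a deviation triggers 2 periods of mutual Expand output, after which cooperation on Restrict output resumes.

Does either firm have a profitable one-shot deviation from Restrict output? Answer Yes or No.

No

Comparing payoff streams over the 3 periods until play realigns: cooperate → 71(1+β+…+β^2); deviate → 72 + 20(β+…+β^2).
Cooperation is sustained iff (71−20)(β+…+β^2) ≥ 72−71.
β+…+β^2 = 4/7·(1−(4/7)^2)/(1−4/7) = 0.8980, and (72−71)/(71−20) = 0.0196.
0.8980 ≥ 0.0196, so cooperation is sustainable.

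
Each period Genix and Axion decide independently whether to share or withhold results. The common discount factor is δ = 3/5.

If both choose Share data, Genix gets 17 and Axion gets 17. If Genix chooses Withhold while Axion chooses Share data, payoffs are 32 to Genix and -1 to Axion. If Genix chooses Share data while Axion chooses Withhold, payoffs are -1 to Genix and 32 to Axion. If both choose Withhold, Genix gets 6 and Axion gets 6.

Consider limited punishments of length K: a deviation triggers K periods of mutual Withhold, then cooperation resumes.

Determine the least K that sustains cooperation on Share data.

No profitable deviation requires (17−6)(δ+…+δ^K) ≥ 32−17, i.e. δ+…+δ^K ≥ 15/11 ≈ 1.3636.
With δ = 3/5, the partial sums are K=1: 0.6000, K=2: 0.9600, K=3: 1.1760, K=4: 1.3056, K=5: 1.3834.
K = 5 is the first length at which the sum reaches 1.3636.

5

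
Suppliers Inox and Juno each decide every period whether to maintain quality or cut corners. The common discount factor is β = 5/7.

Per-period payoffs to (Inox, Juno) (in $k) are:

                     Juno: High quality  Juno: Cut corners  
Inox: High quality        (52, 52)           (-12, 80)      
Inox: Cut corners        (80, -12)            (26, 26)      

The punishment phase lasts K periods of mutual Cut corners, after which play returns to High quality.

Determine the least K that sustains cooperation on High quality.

2

IC: β(1−β^K)/(1−β) ≥ (80−52)/(52−26) = 14/13.
With β = 5/7: need 1 − β^K ≥ 14/13·(1−5/7)/(5/7), i.e. β^K ≤ 0.5692.
Since (5/7)^1 = 0.7143 and (5/7)^2 = 0.5102, the smallest such K is 2.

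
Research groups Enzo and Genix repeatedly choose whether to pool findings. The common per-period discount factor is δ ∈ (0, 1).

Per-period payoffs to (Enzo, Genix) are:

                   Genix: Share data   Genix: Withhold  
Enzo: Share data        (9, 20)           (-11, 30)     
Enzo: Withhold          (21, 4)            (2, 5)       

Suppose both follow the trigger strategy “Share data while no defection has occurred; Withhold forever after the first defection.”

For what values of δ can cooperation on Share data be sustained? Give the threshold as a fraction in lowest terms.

12/19

Enzo's threshold: (21−9)/(21−2) = 12/19.
Genix's threshold: (30−20)/(30−5) = 2/5.
12/19 > 2/5, so Enzo binds and δ* = 12/19.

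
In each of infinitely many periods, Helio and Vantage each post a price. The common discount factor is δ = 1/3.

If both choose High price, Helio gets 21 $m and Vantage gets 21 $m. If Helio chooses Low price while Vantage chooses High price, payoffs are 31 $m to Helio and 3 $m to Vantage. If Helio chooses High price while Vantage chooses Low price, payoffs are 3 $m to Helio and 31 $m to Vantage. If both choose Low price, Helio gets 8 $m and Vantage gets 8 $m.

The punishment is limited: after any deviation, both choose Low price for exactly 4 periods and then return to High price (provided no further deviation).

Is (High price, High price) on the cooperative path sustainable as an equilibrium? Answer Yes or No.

Comparing payoff streams over the 5 periods until play realigns: cooperate → 21(1+δ+…+δ^4); deviate → 31 + 8(δ+…+δ^4).
Cooperation is sustained iff (21−8)(δ+…+δ^4) ≥ 31−21.
δ+…+δ^4 = 1/3·(1−(1/3)^4)/(1−1/3) = 0.4938, and (31−21)/(21−8) = 0.7692.
0.4938 < 0.7692, so cooperation is not sustainable.

No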